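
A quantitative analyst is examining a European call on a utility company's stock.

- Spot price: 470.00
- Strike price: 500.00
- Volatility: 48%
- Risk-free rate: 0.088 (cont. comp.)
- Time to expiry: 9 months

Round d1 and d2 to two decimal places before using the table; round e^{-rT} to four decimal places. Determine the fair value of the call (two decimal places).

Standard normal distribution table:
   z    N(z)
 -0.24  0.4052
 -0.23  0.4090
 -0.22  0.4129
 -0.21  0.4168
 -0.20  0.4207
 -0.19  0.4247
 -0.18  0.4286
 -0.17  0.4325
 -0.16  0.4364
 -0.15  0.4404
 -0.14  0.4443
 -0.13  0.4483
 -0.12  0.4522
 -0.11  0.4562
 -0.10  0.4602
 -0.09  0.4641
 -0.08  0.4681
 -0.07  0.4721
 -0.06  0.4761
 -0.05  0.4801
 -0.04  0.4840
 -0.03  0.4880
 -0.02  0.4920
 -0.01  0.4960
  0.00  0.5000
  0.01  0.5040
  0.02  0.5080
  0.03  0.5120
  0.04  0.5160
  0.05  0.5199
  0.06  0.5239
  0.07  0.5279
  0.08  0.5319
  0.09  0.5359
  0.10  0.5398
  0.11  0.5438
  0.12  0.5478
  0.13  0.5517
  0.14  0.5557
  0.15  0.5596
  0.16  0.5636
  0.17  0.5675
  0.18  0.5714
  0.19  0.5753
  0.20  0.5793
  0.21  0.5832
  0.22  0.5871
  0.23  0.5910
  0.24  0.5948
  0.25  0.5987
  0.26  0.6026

79.03

σ√T = 0.48 × 0.8660 = 0.4157
d₁ = [ln(470/500) + (0.088 + 0.48²/2)·0.75] / 0.4157 = [-0.0619 + 0.1524] / 0.4157 = 0.2178 which rounds to 0.22
d₂ = d₁ − σ√T = 0.2178 − 0.4157 = -0.1979 which rounds to -0.20
exp(−rT) = exp(−0.088·0.75) = 0.9361
N(d₁) = N(0.22) = 0.5871;  N(d₂) = N(-0.20) = 0.4207
C = 470·0.5871 − 500·0.9361·0.4207 = 275.9370 − 196.9086 = 79.0284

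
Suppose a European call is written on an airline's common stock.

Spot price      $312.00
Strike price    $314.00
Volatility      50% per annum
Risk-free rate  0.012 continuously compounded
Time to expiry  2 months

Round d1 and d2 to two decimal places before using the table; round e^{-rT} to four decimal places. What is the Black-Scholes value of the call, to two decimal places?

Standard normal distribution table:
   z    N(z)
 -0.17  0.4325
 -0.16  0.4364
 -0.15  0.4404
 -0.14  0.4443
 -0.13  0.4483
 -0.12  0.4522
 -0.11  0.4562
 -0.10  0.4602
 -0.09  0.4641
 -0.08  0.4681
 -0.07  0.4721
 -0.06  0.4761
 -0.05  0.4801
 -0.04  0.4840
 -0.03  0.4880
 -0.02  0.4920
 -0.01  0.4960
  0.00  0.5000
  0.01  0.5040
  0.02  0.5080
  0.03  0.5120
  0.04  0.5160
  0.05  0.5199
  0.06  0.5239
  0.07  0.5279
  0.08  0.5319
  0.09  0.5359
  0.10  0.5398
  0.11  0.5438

σ√T = 0.5 × 0.4082 = 0.2041
d₁ = [ln(312/314) + (0.012 + 0.5²/2)·0.1667] / 0.2041 = [-0.0064 + 0.0228] / 0.2041 = 0.0806 ≈ 0.08
d₂ = d₁ − σ√T = 0.0806 − 0.2041 = -0.1236 ≈ -0.12
exp(−rT) = exp(−0.012·0.1667) = 0.9980
C = 312·N(0.08) − 314·0.9980·N(-0.12) = 312·0.5319 − 314·0.9980·0.4522 = 165.9528 − 141.7068 = 24.2460

$24.25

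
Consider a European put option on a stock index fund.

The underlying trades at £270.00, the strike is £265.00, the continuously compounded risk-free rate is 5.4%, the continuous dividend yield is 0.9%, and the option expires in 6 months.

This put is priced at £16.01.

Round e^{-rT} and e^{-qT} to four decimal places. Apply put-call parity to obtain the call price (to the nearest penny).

e^(−qT) = e^(−0.009·0.5) = 0.9955;  e^(−rT) = e^(−0.054·0.5) = 0.9734
Put-call parity: C − P = S·e^(−qT) − K·e^(−rT) = 270·0.9955 − 265·0.9734 = 268.7850 − 257.9510 = 10.8340
C = P + (C − P) = 16.01 + (10.8340) = 26.8440

£26.84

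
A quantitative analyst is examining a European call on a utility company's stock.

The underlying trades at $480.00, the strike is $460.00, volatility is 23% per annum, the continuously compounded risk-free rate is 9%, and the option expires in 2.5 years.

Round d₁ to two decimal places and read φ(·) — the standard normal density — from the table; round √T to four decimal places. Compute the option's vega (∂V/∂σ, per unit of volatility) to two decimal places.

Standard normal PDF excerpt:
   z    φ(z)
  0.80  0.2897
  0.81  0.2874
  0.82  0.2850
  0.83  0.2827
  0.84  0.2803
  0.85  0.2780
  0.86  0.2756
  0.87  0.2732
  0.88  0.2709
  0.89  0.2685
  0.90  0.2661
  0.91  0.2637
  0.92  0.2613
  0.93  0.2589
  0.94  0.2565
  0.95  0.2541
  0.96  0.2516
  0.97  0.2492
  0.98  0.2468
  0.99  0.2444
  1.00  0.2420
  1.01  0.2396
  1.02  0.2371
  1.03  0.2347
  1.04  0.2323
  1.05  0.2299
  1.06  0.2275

198.31

σ√T = 0.23 × 1.5811 = 0.3637
d₁ = [ln(480/460) + (0.09 + 0.23²/2)·2.5] / 0.3637 = [0.0426 + 0.2911] / 0.3637 = 0.9176 ⇒ 0.92
√T = √2.5 = 1.5811
φ(d₁) = φ(0.92) = 0.2613
vega = S·φ(d₁)·√T = 480·0.2613·1.5811 = 198.3079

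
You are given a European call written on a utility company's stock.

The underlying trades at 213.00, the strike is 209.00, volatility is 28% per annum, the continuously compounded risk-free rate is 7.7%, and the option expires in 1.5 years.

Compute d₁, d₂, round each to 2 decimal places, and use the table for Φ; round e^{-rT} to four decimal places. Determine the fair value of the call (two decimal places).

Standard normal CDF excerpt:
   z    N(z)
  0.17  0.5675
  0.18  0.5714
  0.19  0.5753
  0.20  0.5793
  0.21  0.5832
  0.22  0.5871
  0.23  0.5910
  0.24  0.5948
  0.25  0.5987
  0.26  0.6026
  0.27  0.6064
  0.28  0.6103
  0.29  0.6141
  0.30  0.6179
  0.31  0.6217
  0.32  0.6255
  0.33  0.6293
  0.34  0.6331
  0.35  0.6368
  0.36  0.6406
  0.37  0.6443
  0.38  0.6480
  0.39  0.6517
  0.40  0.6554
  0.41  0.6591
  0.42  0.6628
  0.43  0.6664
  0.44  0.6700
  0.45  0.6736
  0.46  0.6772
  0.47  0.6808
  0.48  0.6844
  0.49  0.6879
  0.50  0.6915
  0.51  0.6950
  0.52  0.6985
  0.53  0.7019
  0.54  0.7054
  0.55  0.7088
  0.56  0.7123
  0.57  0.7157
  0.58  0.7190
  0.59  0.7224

σ√T = 0.28 × 1.2247 = 0.3429
ln(S/K) + (r + σ²/2)T = ln(213/209) + (0.077 + 0.28²/2)·1.5 = 0.0190 + 0.1743 = 0.1933
d₁ = 0.1933 / 0.3429 = 0.5636 → 0.56
d₂ = d₁ − σ√T = 0.5636 − 0.3429 = 0.2206 → 0.22
e^(−rT) = e^(−0.077·1.5) = 0.8909
C = 213·N(0.56) − 209·0.8909·N(0.22) = 213·0.7123 − 209·0.8909·0.5871 = 151.7199 − 109.3169 = 42.4030

42.40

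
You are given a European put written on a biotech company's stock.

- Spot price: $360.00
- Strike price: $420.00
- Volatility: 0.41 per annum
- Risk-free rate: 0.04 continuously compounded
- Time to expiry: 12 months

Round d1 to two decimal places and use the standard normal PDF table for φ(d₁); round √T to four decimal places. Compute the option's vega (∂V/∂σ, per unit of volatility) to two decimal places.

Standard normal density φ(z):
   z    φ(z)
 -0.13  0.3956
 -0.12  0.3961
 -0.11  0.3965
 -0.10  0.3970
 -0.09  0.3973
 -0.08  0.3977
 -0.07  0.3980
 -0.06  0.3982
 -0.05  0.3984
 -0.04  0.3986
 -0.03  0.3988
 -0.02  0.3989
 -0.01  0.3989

σ√T = 0.41 × 1.0000 = 0.4100
ln(S/K) + (r + σ²/2)T = ln(360/420) + (0.04 + 0.41²/2)·1 = -0.1542 + 0.1240 = -0.0301
d₁ = -0.0301 / 0.4100 = -0.0734 → -0.07
√T = √1 = 1.0000
φ(d₁) = φ(-0.07) = 0.3980
vega = S·φ(d₁)·√T = 360·0.3980·1.0000 = 143.2800
(Vega is the same for a European call and put with the same parameters.)

143.28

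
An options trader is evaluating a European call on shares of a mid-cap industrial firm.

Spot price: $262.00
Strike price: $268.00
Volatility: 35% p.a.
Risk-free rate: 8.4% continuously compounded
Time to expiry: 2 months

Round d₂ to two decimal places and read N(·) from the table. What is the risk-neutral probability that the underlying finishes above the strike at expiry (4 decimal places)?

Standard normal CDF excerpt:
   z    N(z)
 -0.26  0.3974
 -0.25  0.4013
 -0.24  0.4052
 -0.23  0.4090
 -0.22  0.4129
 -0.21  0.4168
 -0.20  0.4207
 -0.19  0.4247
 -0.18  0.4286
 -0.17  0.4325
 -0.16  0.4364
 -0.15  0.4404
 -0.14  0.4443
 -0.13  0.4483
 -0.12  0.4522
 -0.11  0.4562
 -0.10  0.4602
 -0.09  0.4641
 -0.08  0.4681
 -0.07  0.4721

0.4483

T = 0.1667;  σ√T = 0.1429
ln(S/K) + (r + σ²/2)T = ln(262/268) + (0.084 + 0.35²/2)·0.1667 = -0.0226 + 0.0242 = 0.0016
d₁ = 0.0016 / 0.1429 = 0.0110 → 0.01
d₂ = d₁ − σ√T = 0.0110 − 0.1429 = -0.1319 → -0.13
Risk-neutral Pr[S_T > K] = N(d₂) = N(-0.13) = 0.4483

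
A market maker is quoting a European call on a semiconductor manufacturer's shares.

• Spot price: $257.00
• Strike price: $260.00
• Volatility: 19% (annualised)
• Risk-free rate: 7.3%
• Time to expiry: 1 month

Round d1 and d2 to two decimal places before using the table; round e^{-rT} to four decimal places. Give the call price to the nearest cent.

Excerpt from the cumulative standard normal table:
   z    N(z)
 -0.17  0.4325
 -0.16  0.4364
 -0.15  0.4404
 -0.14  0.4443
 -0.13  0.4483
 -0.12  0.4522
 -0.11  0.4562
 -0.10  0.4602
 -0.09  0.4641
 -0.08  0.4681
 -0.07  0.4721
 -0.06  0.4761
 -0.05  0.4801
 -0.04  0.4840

σ√T = 0.19 × 0.2887 = 0.0548
ln(S/K) + (r + σ²/2)T = ln(257/260) + (0.073 + 0.19²/2)·0.08333 = -0.0116 + 0.0076 = -0.0040
d₁ = -0.0040 / 0.0548 = -0.0733 which rounds to -0.07
d₂ = d₁ − σ√T = -0.0733 − 0.0548 = -0.1281 which rounds to -0.13
exp(−rT) = exp(−0.073·0.08333) = 0.9939
C = 257·N(-0.07) − 260·0.9939·N(-0.13) = 257·0.4721 − 260·0.9939·0.4483 = 121.3297 − 115.8470 = 5.4827

$5.48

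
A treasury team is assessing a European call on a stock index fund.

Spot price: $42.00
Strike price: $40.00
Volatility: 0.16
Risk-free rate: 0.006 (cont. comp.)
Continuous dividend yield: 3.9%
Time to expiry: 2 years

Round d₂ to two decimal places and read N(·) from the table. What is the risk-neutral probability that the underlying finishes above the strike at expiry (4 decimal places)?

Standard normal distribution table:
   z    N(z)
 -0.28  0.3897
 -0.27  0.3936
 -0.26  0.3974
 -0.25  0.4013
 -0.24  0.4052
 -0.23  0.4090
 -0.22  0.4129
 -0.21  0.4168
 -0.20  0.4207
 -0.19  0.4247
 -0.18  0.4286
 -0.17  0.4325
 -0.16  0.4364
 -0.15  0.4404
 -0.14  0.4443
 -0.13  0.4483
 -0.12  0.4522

σ√T = 0.16·√2 = 0.2263
d₁ = [ln(42/40) + (0.006 − 0.039 + ½·0.16²)·2] / (σ√T) = (0.0488 − 0.0404) / 0.2263 = 0.0371 ⇒ 0.04
d₂ = 0.0371 − 0.2263 = -0.1892 ⇒ -0.19
Risk-neutral Pr[S_T > K] = N(d₂) = N(-0.19) = 0.4247

0.4247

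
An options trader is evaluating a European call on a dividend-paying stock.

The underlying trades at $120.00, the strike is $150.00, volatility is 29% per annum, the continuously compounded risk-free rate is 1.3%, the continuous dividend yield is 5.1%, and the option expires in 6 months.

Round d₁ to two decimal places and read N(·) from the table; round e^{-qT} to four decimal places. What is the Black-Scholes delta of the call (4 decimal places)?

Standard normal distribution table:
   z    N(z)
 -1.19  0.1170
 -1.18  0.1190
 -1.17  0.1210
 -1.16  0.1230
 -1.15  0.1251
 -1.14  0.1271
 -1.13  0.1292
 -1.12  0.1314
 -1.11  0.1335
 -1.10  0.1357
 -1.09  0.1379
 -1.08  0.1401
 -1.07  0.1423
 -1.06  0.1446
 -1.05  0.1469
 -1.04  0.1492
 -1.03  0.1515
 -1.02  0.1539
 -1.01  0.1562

0.1366

T = 0.5;  σ√T = 0.2051
d₁ = [ln(120/150) + (0.013 − 0.051 + 0.29²/2)·0.5] / 0.2051 = [-0.2231 + 0.0020] / 0.2051 = -1.0783 → -1.08
N(d₁) = N(-1.08) = 0.1401
Δ_call = exp(−qT)·N(d₁) = 0.9748·0.1401 = 0.1366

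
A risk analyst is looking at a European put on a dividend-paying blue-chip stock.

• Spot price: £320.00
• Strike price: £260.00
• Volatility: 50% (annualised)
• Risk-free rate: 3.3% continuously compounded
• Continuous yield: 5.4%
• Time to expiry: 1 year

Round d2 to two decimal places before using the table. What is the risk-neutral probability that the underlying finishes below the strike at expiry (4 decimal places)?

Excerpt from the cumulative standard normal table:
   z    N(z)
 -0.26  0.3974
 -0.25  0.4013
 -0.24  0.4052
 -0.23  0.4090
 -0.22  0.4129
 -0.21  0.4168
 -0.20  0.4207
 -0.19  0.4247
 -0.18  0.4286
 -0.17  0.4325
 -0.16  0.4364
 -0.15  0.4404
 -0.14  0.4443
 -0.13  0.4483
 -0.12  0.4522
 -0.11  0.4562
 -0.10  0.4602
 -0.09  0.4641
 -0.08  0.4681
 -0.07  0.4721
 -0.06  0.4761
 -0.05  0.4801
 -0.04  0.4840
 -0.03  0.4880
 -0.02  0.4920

σ√T = 0.5 × 1.0000 = 0.5000
d₁ = [ln(320/260) + (0.033 − 0.054 + 0.5²/2)·1] / 0.5000 = [0.2076 + 0.1040] / 0.5000 = 0.6233 ⇒ 0.62
d₂ = d₁ − σ√T = 0.6233 − 0.5000 = 0.1233 ⇒ 0.12
Risk-neutral Pr[S_T < K] = N(−d₂) = N(-0.12) = 0.4522

0.4522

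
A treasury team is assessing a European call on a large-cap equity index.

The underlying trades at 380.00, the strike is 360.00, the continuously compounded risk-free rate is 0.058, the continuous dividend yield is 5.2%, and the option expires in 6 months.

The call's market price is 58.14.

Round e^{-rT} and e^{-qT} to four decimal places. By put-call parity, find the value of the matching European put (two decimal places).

exp(−qT) = exp(−0.052·0.5) = 0.9743;  exp(−rT) = exp(−0.058·0.5) = 0.9714
Put-call parity: C − P = S·e^(−qT) − K·e^(−rT) = 380·0.9743 − 360·0.9714 = 370.2340 − 349.7040 = 20.5300
P = C − (C − P) = 58.14 − (20.5300) = 37.6100

37.61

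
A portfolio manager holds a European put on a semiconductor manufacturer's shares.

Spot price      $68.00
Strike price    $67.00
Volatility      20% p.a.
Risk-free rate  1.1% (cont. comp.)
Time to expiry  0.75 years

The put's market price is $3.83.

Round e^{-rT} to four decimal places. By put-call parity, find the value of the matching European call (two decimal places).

$5.38

exp(−rT) = exp(−0.011·0.75) = 0.9918
Put-call parity: C − P = S − K·e^(−rT) = 68 − 67·0.9918 = 68 − 66.4506 = 1.5494
C = P + (C − P) = 3.83 + (1.5494) = 5.3794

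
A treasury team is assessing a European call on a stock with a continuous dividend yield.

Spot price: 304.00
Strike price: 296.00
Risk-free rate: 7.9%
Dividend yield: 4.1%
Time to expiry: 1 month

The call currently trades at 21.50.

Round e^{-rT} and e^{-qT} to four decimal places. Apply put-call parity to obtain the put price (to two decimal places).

e^(−qT) = e^(−0.041·0.08333) = 0.9966;  e^(−rT) = e^(−0.079·0.08333) = 0.9934
Put-call parity: C − P = S·e^(−qT) − K·e^(−rT) = 304·0.9966 − 296·0.9934 = 302.9664 − 294.0464 = 8.9200
P = C − (C − P) = 21.50 − (8.9200) = 12.5800

12.58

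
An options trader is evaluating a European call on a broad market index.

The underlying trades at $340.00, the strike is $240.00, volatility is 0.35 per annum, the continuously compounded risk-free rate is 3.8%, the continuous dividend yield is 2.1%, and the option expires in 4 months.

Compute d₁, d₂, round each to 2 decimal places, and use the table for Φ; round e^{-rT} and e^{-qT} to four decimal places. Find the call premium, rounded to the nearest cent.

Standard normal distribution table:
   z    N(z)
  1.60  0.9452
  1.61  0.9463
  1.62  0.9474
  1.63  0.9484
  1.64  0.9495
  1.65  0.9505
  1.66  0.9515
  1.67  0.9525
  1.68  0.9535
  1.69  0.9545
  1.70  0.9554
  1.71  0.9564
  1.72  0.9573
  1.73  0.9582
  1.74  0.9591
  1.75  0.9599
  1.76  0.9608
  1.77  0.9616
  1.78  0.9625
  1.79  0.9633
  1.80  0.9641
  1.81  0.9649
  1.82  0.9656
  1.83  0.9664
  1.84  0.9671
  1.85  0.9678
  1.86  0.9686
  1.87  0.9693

σ√T = 0.35 × 0.5774 = 0.2021
d₁ = [ln(340/240) + (0.038 − 0.021 + 0.35²/2)·0.3333] / 0.2021 = [0.3483 + 0.0261] / 0.2021 = 1.8528 ⇒ 1.85
d₂ = d₁ − σ√T = 1.8528 − 0.2021 = 1.6507 ⇒ 1.65
exp(−qT) = exp(−0.021·0.3333) = 0.9930;  exp(−rT) = exp(−0.038·0.3333) = 0.9874
N(d₁) = N(1.85) = 0.9678;  N(d₂) = N(1.65) = 0.9505
C = 340·0.9930·0.9678 − 240·0.9874·0.9505 = 326.7486 − 225.2457 = 101.5029

$101.50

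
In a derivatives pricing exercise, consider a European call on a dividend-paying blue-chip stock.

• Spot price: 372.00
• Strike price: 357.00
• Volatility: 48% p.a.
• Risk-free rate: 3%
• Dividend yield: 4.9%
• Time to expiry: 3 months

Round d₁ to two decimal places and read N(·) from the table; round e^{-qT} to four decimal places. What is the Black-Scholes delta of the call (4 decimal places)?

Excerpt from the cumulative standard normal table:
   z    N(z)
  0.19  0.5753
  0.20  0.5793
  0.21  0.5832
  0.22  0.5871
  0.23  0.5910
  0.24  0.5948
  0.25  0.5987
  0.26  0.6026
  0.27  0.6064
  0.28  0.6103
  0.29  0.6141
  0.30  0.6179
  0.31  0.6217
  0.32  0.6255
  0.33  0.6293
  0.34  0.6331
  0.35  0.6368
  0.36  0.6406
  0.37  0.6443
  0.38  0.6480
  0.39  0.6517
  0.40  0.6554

0.5990

σ√T = 0.48·√0.25 = 0.2400
d₁ = [ln(372/357) + (0.03 − 0.049 + 0.48²/2)·0.25] / 0.2400 = [0.0412 + 0.0240] / 0.2400 = 0.2717 ⇒ 0.27
N(d₁) = N(0.27) = 0.6064
Δ_call = e^(−qT)·N(d₁) = 0.9878·0.6064 = 0.5990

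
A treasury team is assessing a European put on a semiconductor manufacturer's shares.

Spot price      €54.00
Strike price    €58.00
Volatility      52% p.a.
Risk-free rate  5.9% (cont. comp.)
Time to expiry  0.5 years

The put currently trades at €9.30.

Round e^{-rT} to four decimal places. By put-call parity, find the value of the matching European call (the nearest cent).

€6.99

e^(−rT) = e^(−0.059·0.5) = 0.9709
Put-call parity: C − P = S − K·e^(−rT) = 54 − 58·0.9709 = 54 − 56.3122 = -2.3122
C = P + (C − P) = 9.30 + (-2.3122) = 6.9878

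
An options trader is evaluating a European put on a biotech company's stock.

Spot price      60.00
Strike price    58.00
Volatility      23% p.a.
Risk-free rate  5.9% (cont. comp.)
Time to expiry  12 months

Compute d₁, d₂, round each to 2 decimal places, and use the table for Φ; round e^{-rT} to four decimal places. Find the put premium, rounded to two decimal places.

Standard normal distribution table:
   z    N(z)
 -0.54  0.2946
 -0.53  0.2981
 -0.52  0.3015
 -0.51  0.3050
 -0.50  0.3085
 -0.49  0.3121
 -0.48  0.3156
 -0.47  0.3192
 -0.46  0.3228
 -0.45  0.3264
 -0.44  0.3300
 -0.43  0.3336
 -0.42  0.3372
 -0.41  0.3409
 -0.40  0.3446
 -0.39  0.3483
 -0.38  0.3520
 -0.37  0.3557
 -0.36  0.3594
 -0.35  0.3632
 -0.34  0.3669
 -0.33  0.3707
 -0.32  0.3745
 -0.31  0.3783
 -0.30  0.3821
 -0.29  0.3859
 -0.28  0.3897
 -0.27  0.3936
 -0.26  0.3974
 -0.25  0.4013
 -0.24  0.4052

T = 1;  σ√T = 0.2300
d₁ = [ln(60/58) + (0.059 + 0.23²/2)·1] / 0.2300 = [0.0339 + 0.0854] / 0.2300 = 0.5189 → 0.52
d₂ = d₁ − σ√T = 0.5189 − 0.2300 = 0.2889 → 0.29
exp(−rT) = exp(−0.059·1) = 0.9427
N(−d₂) = N(-0.29) = 0.3859;  N(−d₁) = N(-0.52) = 0.3015
P = 58·0.9427·0.3859 − 60·0.3015 = 21.0997 − 18.0900 = 3.0097

3.01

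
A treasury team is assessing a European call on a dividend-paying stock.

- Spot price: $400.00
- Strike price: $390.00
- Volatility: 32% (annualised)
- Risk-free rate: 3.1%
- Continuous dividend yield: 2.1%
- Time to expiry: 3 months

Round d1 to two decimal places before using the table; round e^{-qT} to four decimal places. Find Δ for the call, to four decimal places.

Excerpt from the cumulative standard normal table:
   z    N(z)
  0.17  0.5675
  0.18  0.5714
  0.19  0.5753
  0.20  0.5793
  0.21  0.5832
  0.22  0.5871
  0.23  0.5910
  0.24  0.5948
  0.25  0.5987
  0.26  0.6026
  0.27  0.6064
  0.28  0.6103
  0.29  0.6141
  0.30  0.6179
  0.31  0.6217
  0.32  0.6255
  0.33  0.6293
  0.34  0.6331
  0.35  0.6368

σ√T = 0.32 × 0.5000 = 0.1600
d₁ = [ln(400/390) + (0.031 − 0.021 + 0.32²/2)·0.25] / 0.1600 = [0.0253 + 0.0153] / 0.1600 = 0.2539 → 0.25
N(d₁) = N(0.25) = 0.5987
Δ_call = e^(−qT)·N(d₁) = 0.9948·0.5987 = 0.5956

0.5956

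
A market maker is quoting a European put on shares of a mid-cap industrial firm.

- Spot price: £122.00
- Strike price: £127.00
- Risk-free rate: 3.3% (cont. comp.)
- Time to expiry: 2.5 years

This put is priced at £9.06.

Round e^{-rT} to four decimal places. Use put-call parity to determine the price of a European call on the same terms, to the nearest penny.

exp(−rT) = exp(−0.033·2.5) = 0.9208
Put-call parity: C − P = S − K·e^(−rT) = 122 − 127·0.9208 = 122 − 116.9416 = 5.0584
C = P + (C − P) = 9.06 + (5.0584) = 14.1184

£14.12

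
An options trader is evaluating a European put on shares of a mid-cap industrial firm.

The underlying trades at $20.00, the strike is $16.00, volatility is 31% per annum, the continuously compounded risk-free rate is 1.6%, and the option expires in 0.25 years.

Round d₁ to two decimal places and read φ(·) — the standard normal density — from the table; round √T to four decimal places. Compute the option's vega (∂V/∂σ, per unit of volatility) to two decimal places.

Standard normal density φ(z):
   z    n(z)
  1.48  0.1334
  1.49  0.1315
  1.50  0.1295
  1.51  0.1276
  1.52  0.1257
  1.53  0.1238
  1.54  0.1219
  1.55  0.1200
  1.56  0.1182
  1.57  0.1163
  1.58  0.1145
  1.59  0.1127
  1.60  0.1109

1.22

T = 0.25;  σ√T = 0.1550
d₁ = [ln(20/16) + (0.016 + 0.31²/2)·0.25] / 0.1550 = [0.2231 + 0.0160] / 0.1550 = 1.5429 → 1.54
√T = √0.25 = 0.5000
φ(d₁) = φ(1.54) = 0.1219
vega = S·φ(d₁)·√T = 20·0.1219·0.5000 = 1.2190
(Call and put vega coincide under Black-Scholes.)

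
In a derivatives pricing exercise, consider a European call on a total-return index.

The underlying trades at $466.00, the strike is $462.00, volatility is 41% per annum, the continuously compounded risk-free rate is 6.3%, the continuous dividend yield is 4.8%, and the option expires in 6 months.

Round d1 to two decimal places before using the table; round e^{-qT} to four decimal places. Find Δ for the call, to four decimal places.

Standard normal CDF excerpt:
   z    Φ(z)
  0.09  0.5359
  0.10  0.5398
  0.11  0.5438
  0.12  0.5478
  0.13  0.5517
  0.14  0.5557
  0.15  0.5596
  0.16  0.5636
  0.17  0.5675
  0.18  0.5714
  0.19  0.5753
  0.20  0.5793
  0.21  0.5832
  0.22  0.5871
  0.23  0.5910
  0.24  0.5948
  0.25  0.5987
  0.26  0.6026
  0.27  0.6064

σ√T = 0.41·√0.5 = 0.2899
d₁ = [ln(466/462) + (0.063 − 0.048 + ½·0.41²)·0.5] / (σ√T) = (0.0086 + 0.0495) / 0.2899 = 0.2006 ⇒ 0.20
N(d₁) = N(0.20) = 0.5793
Δ_call = exp(−qT)·N(d₁) = 0.9763·0.5793 = 0.5656

0.5656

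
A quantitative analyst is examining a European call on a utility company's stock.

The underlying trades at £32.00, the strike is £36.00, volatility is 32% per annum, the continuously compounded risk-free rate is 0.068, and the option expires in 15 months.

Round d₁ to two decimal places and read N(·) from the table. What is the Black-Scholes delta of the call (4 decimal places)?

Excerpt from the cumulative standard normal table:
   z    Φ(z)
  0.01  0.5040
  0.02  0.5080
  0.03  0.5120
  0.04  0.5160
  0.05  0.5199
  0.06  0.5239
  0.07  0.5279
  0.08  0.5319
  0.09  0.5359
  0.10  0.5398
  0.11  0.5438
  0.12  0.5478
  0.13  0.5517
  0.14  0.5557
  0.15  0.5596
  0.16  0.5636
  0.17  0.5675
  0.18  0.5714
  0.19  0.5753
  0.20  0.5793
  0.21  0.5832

0.5359

T = 1.25;  σ√T = 0.3578
ln(S/K) + (r + σ²/2)T = ln(32/36) + (0.068 + 0.32²/2)·1.25 = -0.1178 + 0.1490 = 0.0312
d₁ = 0.0312 / 0.3578 = 0.0873 ≈ 0.09
N(d₁) = N(0.09) = 0.5359
Δ_call = N(d₁) = 0.5359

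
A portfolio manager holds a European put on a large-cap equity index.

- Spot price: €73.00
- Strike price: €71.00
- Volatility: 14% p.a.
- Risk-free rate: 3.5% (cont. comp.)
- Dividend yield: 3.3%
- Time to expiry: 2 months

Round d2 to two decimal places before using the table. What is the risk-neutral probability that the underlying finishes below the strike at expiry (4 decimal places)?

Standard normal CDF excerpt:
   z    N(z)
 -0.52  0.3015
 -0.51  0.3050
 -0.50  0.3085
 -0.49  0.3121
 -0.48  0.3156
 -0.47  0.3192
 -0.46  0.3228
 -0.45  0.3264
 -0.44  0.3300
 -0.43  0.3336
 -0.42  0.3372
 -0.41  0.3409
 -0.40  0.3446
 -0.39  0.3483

0.3228

T = 0.1667;  σ√T = 0.0572
ln(S/K) + (r − q + σ²/2)T = ln(73/71) + (0.035 − 0.033 + 0.14²/2)·0.1667 = 0.0278 + 0.0020 = 0.0297
d₁ = 0.0297 / 0.0572 = 0.5205 ≈ 0.52
d₂ = d₁ − σ√T = 0.5205 − 0.0572 = 0.4633 ≈ 0.46
Pr(exercise) under Q = N(−d₂) = N(-0.46) = 0.3228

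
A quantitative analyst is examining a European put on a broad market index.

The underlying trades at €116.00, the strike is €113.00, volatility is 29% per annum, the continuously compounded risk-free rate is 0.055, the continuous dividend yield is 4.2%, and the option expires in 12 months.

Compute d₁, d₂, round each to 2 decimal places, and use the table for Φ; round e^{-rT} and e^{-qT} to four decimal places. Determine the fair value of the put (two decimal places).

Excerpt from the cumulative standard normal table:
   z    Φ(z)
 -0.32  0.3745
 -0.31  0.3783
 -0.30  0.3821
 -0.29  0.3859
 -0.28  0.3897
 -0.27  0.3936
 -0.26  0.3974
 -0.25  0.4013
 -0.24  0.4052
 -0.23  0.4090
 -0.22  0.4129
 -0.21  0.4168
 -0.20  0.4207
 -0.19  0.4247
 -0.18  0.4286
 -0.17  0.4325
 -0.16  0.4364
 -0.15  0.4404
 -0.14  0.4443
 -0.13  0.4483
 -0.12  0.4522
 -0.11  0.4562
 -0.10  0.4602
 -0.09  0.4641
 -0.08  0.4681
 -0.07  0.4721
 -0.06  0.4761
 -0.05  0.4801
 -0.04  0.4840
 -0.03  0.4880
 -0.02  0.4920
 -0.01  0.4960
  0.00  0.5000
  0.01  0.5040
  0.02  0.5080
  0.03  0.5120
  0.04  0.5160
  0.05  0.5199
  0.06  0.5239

σ√T = 0.29·√1 = 0.2900
d₁ = [ln(116/113) + (0.055 − 0.042 + ½·0.29²)·1] / (σ√T) = (0.0262 + 0.0550) / 0.2900 = 0.2802 which rounds to 0.28
d₂ = 0.2802 − 0.2900 = -0.0098 which rounds to -0.01
exp(−qT) = exp(−0.042·1) = 0.9589;  exp(−rT) = exp(−0.055·1) = 0.9465
N(−d₂) = N(0.01) = 0.5040;  N(−d₁) = N(-0.28) = 0.3897
P = 113·0.9465·0.5040 − 116·0.9589·0.3897 = 53.9051 − 43.3473 = 10.5578

€10.56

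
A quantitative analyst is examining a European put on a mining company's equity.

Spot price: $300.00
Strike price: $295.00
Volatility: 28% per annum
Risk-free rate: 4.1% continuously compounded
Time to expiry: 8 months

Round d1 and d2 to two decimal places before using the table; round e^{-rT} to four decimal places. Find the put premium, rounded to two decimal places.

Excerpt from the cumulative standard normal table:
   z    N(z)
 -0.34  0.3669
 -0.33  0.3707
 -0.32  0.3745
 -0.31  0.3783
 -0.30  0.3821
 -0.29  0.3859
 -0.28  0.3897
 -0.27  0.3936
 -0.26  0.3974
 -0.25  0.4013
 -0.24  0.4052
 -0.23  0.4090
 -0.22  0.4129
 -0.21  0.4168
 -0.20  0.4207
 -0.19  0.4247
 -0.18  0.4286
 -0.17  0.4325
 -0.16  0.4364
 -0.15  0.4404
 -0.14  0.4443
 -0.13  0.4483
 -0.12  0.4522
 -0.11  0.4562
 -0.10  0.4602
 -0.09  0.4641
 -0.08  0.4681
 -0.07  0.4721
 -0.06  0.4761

$20.87

σ√T = 0.28·√0.6667 = 0.2286
d₁ = [ln(300/295) + (0.041 + 0.28²/2)·0.6667] / 0.2286 = [0.0168 + 0.0535] / 0.2286 = 0.3074 which rounds to 0.31
d₂ = d₁ − σ√T = 0.3074 − 0.2286 = 0.0788 which rounds to 0.08
exp(−rT) = exp(−0.041·0.6667) = 0.9730
N(−d₂) = N(-0.08) = 0.4681;  N(−d₁) = N(-0.31) = 0.3783
P = 295·0.9730·0.4681 − 300·0.3783 = 134.3611 − 113.4900 = 20.8711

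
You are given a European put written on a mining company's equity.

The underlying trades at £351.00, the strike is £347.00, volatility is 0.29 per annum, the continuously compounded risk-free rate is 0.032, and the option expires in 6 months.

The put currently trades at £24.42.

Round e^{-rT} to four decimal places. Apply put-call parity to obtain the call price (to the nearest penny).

£33.94

e^(−rT) = e^(−0.032·0.5) = 0.9841
Put-call parity: C − P = S − K·e^(−rT) = 351 − 347·0.9841 = 351 − 341.4827 = 9.5173
C = P + (C − P) = 24.42 + (9.5173) = 33.9373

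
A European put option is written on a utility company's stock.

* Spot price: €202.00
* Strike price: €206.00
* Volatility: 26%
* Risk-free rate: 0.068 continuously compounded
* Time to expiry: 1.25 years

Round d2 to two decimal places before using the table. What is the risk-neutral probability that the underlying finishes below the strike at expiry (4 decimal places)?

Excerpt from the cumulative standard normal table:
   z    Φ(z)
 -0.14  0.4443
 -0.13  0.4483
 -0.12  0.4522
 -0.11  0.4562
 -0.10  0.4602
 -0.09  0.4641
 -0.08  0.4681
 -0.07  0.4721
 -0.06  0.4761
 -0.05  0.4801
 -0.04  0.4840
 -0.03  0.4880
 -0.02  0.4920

0.4681

σ√T = 0.26 × 1.1180 = 0.2907
d₁ = [ln(202/206) + (0.068 + ½·0.26²)·1.25] / (σ√T) = (-0.0196 + 0.1273) / 0.2907 = 0.3703 ≈ 0.37
d₂ = 0.3703 − 0.2907 = 0.0796 ≈ 0.08
Pr(exercise) under Q = N(−d₂) = N(-0.08) = 0.4681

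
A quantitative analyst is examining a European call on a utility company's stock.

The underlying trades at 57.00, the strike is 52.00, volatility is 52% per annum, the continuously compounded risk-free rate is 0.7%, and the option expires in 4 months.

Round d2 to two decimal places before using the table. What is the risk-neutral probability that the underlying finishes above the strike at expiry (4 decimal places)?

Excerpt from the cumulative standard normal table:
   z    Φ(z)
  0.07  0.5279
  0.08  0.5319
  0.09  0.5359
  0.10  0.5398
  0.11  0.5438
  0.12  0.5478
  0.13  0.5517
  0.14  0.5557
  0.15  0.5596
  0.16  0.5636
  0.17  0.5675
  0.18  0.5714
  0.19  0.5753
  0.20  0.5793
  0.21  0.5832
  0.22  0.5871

0.5636

σ√T = 0.52 × 0.5774 = 0.3002
d₁ = [ln(57/52) + (0.007 + ½·0.52²)·0.3333] / (σ√T) = (0.0918 + 0.0474) / 0.3002 = 0.4637 ≈ 0.46
d₂ = 0.4637 − 0.3002 = 0.1635 ≈ 0.16
Pr(exercise) under Q = N(d₂) = 0.5636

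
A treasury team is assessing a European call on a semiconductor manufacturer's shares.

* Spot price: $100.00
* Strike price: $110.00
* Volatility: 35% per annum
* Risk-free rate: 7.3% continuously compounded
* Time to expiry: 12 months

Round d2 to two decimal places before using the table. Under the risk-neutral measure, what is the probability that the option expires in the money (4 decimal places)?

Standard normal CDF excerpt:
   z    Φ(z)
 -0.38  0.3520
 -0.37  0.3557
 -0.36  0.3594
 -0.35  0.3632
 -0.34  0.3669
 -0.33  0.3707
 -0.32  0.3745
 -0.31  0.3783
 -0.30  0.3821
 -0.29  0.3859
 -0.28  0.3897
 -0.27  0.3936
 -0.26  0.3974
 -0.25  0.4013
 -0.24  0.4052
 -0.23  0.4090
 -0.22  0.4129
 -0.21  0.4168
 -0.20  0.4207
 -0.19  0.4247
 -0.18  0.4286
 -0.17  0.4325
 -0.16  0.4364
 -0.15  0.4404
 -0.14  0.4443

0.4052

T = 1;  σ√T = 0.3500
d₁ = [ln(100/110) + (0.073 + 0.35²/2)·1] / 0.3500 = [-0.0953 + 0.1342] / 0.3500 = 0.1113 ≈ 0.11
d₂ = d₁ − σ√T = 0.1113 − 0.3500 = -0.2387 ≈ -0.24
Risk-neutral Pr[S_T > K] = N(d₂) = N(-0.24) = 0.4052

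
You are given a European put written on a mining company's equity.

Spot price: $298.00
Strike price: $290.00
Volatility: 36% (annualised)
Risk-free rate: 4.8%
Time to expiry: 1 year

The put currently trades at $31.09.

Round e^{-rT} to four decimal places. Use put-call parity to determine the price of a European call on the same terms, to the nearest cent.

$52.69

exp(−rT) = exp(−0.048·1) = 0.9531
Put-call parity: C − P = S − K·e^(−rT) = 298 − 290·0.9531 = 298 − 276.3990 = 21.6010
C = P + (C − P) = 31.09 + (21.6010) = 52.6910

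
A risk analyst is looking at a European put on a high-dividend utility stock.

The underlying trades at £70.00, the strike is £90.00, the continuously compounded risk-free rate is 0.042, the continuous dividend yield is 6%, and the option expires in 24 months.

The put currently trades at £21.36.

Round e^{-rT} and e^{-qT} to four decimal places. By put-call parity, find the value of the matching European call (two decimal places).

£0.70

exp(−qT) = exp(−0.06·2) = 0.8869;  exp(−rT) = exp(−0.042·2) = 0.9194
Put-call parity: C − P = S·e^(−qT) − K·e^(−rT) = 70·0.8869 − 90·0.9194 = 62.0830 − 82.7460 = -20.6630
C = P + (C − P) = 21.36 + (-20.6630) = 0.6970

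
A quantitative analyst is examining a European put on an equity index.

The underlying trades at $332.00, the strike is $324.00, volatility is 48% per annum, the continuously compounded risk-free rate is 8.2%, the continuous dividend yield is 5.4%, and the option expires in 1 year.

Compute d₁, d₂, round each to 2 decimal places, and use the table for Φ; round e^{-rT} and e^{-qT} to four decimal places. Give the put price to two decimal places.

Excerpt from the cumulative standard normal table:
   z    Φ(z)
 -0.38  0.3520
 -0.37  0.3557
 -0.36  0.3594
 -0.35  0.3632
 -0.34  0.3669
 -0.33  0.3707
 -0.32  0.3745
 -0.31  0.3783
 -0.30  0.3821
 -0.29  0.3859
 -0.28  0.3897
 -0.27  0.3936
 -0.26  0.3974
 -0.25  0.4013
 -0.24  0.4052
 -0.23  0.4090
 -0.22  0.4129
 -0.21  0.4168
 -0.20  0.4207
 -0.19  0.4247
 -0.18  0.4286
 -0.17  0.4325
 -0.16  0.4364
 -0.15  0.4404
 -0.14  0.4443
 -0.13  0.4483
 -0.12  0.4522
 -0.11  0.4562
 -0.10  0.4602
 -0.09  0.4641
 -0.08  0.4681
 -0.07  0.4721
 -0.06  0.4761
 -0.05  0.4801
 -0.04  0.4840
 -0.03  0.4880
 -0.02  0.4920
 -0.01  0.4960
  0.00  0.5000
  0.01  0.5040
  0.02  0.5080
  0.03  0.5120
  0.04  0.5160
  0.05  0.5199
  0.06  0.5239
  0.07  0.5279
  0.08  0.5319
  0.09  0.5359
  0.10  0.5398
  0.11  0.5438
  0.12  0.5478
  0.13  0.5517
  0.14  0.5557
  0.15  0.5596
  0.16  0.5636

T = 1;  σ√T = 0.4800
ln(S/K) + (r − q + σ²/2)T = ln(332/324) + (0.082 − 0.054 + 0.48²/2)·1 = 0.0244 + 0.1432 = 0.1676
d₁ = 0.1676 / 0.4800 = 0.3491 ⇒ 0.35
d₂ = d₁ − σ√T = 0.3491 − 0.4800 = -0.1309 ⇒ -0.13
exp(−qT) = exp(−0.054·1) = 0.9474;  exp(−rT) = exp(−0.082·1) = 0.9213
N(−d₂) = N(0.13) = 0.5517;  N(−d₁) = N(-0.35) = 0.3632
P = 324·0.9213·0.5517 − 332·0.9474·0.3632 = 164.6831 − 114.2398 = 50.4433

$50.44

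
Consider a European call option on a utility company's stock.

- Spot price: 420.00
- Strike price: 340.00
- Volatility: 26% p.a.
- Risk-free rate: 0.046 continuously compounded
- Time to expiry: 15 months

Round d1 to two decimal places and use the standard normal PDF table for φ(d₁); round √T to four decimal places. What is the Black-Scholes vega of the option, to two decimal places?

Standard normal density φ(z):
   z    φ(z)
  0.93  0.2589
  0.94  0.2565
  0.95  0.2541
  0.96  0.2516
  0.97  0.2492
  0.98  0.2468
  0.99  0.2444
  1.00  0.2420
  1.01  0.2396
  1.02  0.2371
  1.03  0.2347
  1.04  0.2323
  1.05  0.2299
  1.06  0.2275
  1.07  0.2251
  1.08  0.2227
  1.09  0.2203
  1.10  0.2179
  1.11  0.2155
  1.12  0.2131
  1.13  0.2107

σ√T = 0.26·√1.25 = 0.2907
ln(S/K) + (r + σ²/2)T = ln(420/340) + (0.046 + 0.26²/2)·1.25 = 0.2113 + 0.0998 = 0.3111
d₁ = 0.3111 / 0.2907 = 1.0701 → 1.07
√T = √1.25 = 1.1180
φ(d₁) = φ(1.07) = 0.2251
vega = S·φ(d₁)·√T = 420·0.2251·1.1180 = 105.6980
(Vega is the same for a European call and put with the same parameters.)

105.70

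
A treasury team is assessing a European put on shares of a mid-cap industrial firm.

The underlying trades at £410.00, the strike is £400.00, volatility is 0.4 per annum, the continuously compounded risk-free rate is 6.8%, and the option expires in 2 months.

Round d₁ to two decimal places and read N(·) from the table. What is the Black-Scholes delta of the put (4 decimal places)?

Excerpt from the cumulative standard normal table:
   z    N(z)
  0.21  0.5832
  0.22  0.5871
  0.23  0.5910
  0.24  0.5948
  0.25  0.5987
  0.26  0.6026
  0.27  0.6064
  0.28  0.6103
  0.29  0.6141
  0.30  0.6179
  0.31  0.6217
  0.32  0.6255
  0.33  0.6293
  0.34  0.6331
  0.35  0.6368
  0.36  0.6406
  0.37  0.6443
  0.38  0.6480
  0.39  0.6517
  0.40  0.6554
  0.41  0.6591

σ√T = 0.4·√0.1667 = 0.1633
d₁ = [ln(410/400) + (0.068 + 0.4²/2)·0.1667] / 0.1633 = [0.0247 + 0.0247] / 0.1633 = 0.3023 which rounds to 0.30
N(d₁) = N(0.30) = 0.6179
Δ_put = N(d₁) − 1 = 0.6179 − 1 = -0.3821

-0.3821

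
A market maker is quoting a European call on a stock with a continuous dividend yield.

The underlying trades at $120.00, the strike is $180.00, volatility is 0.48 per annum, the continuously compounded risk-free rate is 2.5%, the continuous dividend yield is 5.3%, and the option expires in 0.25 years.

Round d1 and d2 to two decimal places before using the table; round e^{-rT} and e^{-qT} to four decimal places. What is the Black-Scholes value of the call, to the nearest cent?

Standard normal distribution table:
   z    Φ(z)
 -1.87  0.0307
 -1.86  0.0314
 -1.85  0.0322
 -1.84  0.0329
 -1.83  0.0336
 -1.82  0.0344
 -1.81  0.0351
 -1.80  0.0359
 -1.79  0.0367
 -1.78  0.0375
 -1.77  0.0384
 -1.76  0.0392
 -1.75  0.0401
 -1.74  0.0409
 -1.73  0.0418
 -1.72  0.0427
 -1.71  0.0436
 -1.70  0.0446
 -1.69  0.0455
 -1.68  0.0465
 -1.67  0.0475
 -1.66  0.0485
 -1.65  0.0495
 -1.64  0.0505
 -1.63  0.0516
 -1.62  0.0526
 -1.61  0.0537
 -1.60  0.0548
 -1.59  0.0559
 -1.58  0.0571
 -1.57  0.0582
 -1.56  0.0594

σ√T = 0.48·√0.25 = 0.2400
d₁ = [ln(120/180) + (0.025 − 0.053 + ½·0.48²)·0.25] / (σ√T) = (-0.4055 + 0.0218) / 0.2400 = -1.5986 which rounds to -1.60
d₂ = -1.5986 − 0.2400 = -1.8386 which rounds to -1.84
exp(−qT) = exp(−0.053·0.25) = 0.9868;  exp(−rT) = exp(−0.025·0.25) = 0.9938
C = 120·0.9868·N(-1.60) − 180·0.9938·N(-1.84) = 120·0.9868·0.0548 − 180·0.9938·0.0329 = 6.4892 − 5.8853 = 0.6039

$0.60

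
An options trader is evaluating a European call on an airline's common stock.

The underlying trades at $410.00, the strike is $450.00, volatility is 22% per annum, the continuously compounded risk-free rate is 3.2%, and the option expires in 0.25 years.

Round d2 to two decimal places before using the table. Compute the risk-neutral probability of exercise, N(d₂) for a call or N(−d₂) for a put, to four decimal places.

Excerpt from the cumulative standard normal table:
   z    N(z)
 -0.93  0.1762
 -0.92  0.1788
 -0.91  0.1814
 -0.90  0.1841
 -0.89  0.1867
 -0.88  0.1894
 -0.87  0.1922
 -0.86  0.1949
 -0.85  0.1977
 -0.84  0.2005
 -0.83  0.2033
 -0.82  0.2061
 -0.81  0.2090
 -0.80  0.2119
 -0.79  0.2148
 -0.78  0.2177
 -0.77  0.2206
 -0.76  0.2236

σ√T = 0.22 × 0.5000 = 0.1100
d₁ = [ln(410/450) + (0.032 + 0.22²/2)·0.25] / 0.1100 = [-0.0931 + 0.0140] / 0.1100 = -0.7185 which rounds to -0.72
d₂ = d₁ − σ√T = -0.7185 − 0.1100 = -0.8285 which rounds to -0.83
Risk-neutral Pr[S_T > K] = N(d₂) = N(-0.83) = 0.2033

0.2033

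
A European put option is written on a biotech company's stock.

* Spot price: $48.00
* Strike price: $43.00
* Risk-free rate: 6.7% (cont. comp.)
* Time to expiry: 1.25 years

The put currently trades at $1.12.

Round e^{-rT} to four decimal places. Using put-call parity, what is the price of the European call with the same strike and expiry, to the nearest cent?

$9.57

e^(−rT) = e^(−0.067·1.25) = 0.9197
Put-call parity: C − P = S − K·e^(−rT) = 48 − 43·0.9197 = 48 − 39.5471 = 8.4529
C = P + (C − P) = 1.12 + (8.4529) = 9.5729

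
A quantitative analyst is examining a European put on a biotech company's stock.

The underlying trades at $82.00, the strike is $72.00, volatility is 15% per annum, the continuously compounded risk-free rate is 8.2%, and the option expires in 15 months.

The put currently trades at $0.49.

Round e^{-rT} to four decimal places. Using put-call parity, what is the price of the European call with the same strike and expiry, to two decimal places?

e^(−rT) = e^(−0.082·1.25) = 0.9026
Put-call parity: C − P = S − K·e^(−rT) = 82 − 72·0.9026 = 82 − 64.9872 = 17.0128
C = P + (C − P) = 0.49 + (17.0128) = 17.5028

$17.50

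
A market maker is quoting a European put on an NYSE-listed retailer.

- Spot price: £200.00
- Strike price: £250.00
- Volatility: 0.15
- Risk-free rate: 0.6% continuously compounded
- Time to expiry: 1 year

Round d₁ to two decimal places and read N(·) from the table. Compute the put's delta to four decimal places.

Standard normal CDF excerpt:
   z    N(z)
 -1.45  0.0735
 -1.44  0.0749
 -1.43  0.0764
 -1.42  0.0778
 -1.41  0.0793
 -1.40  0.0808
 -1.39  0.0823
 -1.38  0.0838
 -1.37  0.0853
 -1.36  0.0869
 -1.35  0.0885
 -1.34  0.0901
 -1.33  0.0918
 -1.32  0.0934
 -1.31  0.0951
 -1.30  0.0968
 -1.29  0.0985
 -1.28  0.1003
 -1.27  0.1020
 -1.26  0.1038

-0.9147

T = 1;  σ√T = 0.1500
d₁ = [ln(200/250) + (0.006 + ½·0.15²)·1] / (σ√T) = (-0.2231 + 0.0173) / 0.1500 = -1.3726 ⇒ -1.37
N(d₁) = N(-1.37) = 0.0853
Δ_put = N(d₁) − 1 = 0.0853 − 1 = -0.9147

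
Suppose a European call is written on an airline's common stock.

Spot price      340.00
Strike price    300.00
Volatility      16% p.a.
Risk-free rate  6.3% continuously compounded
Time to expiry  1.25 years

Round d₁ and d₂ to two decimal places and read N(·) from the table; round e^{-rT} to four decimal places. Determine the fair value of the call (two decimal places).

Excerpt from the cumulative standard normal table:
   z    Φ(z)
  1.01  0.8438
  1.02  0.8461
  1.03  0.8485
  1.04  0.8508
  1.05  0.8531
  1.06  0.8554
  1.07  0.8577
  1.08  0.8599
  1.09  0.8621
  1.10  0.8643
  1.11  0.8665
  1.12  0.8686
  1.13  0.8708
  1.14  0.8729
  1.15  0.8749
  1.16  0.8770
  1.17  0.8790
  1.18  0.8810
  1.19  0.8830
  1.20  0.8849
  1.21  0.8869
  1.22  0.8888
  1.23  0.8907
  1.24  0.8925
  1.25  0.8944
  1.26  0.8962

66.28

σ√T = 0.16·√1.25 = 0.1789
d₁ = [ln(340/300) + (0.063 + 0.16²/2)·1.25] / 0.1789 = [0.1252 + 0.0948] / 0.1789 = 1.2294 → 1.23
d₂ = d₁ − σ√T = 1.2294 − 0.1789 = 1.0505 → 1.05
e^(−rT) = e^(−0.063·1.25) = 0.9243
N(d₁) = N(1.23) = 0.8907;  N(d₂) = N(1.05) = 0.8531
C = 340·0.8907 − 300·0.9243·0.8531 = 302.8380 − 236.5561 = 66.2819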